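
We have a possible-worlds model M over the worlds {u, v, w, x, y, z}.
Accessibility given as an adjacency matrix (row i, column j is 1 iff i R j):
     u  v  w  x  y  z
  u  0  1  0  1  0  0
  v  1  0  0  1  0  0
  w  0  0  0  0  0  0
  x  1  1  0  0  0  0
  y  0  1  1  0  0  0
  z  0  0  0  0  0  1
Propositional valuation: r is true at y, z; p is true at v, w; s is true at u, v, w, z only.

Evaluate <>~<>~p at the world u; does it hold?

Recall that <>ψ holds at a world iff ψ holds at some accessible world.
At u: <>~<>~p requires ~<>~p at some successor in {v, x}.
  At v: ~<>~p is false.
  At x: ~<>~p is false.
So <>~<>~p is false at u.

No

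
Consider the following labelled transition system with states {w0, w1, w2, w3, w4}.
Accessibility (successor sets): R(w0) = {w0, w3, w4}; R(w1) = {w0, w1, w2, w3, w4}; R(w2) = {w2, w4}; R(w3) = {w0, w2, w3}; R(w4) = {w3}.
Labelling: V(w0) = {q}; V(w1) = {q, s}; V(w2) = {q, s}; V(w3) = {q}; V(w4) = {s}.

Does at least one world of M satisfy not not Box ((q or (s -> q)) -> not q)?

No

Recall that Box ψ holds at a world iff ψ holds at every accessible world, and Dia ψ holds iff ψ holds at some accessible world.
Let φ = not not Box ((q or (s -> q)) -> not q). Evaluate φ at each world:
  w0 (successors {w0, w3, w4}): φ is false.
  w1 (successors {w0, w1, w2, w3, w4}): φ is false.
  w2 (successors {w2, w4}): φ is false.
  w3 (successors {w0, w2, w3}): φ is false.
  w4 (successors {w3}): φ is false.
For instance, at w2:
  At w2: not Box ((q or (s -> q)) -> not q) is true, so not not Box ((q or (s -> q)) -> not q) is false.
    At w2: Box ((q or (s -> q)) -> not q) is false, so not Box ((q or (s -> q)) -> not q) is true.
      At w2: Box ((q or (s -> q)) -> not q) requires (q or (s -> q)) -> not q at every successor {w2, w4}.
        (q or (s -> q)) -> not q fails at w2, so Box ((q or (s -> q)) -> not q) is false at w2.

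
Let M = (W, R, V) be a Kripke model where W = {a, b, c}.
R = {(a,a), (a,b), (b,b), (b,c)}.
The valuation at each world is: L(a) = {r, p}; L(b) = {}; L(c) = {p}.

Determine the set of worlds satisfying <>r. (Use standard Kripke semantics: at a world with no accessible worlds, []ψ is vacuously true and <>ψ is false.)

Let φ = <>r. Evaluate φ at each world:
  a (successors {a, b}): φ is true.
  b (successors {b, c}): φ is false.
  c (successors ∅): φ is false.
For instance, at b:
  At b: <>r requires r at some successor in {b, c}.
    At b: r is false.
    At c: r is false.
  So <>r is false at b.
Satisfying worlds: {a}

a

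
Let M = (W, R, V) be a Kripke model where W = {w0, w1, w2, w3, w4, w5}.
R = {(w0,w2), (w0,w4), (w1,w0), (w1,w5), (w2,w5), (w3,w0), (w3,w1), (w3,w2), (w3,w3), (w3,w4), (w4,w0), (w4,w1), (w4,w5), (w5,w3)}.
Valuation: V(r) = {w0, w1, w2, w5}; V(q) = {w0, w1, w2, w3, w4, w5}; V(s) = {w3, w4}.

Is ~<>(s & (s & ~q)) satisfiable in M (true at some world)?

Let φ = ~<>(s & (s & ~q)). Evaluate φ at each world:
  w0 (successors {w2, w4}): φ is true.
  w1 (successors {w0, w5}): φ is true.
  w2 (successors {w5}): φ is true.
  w3 (successors {w0, w1, w2, w3, w4}): φ is true.
  w4 (successors {w0, w1, w5}): φ is true.
  w5 (successors {w3}): φ is true.
Detail at w0 (witness):
  At w0: <>(s & (s & ~q)) is false, so ~<>(s & (s & ~q)) is true.
    At w0: <>(s & (s & ~q)) requires s & (s & ~q) at some successor in {w2, w4}.
      At w2: s & (s & ~q) is false.
      At w4: s & (s & ~q) is false.
    So <>(s & (s & ~q)) is false at w0.

Yes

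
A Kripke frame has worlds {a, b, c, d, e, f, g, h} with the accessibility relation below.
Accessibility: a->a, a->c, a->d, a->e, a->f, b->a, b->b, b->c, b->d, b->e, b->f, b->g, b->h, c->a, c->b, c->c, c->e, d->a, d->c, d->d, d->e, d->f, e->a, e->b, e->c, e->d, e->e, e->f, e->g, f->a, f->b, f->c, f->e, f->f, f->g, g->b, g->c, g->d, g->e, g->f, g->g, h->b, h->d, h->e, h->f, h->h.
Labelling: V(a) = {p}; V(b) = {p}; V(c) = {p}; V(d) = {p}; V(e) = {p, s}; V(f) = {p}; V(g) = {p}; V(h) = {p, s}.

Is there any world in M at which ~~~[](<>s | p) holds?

No

Let φ = ~~~[](<>s | p). Evaluate φ at each world:
  a (successors {a, c, d, e, f}): φ is false.
  b (successors {a, b, c, d, e, f, g, h}): φ is false.
  c (successors {a, b, c, e}): φ is false.
  d (successors {a, c, d, e, f}): φ is false.
  e (successors {a, b, c, d, e, f, g}): φ is false.
  f (successors {a, b, c, e, f, g}): φ is false.
  g (successors {b, c, d, e, f, g}): φ is false.
  h (successors {b, d, e, f, h}): φ is false.
For instance, at g:
  At g: ~~[](<>s | p) is true, so ~~~[](<>s | p) is false.
    At g: ~[](<>s | p) is false, so ~~[](<>s | p) is true.
      At g: [](<>s | p) is true, so ~[](<>s | p) is false.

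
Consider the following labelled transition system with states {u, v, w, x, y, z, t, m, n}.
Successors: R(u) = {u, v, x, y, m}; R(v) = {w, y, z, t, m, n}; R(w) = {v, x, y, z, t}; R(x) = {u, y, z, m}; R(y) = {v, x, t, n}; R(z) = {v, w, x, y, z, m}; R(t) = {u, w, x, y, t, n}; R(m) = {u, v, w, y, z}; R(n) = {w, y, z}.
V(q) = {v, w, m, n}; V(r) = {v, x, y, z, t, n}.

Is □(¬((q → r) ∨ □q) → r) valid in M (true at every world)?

Let φ = □(¬((q → r) ∨ □q) → r). Evaluate φ at each world:
  u (successors {u, v, x, y, m}): φ is false.
  v (successors {w, y, z, t, m, n}): φ is false.
  w (successors {v, x, y, z, t}): φ is true.
  x (successors {u, y, z, m}): φ is false.
  y (successors {v, x, t, n}): φ is true.
  z (successors {v, w, x, y, z, m}): φ is false.
  t (successors {u, w, x, y, t, n}): φ is false.
  m (successors {u, v, w, y, z}): φ is false.
  n (successors {w, y, z}): φ is false.
Detail at u (counterexample):
  At u: □(¬((q → r) ∨ □q) → r) requires ¬((q → r) ∨ □q) → r at every successor {u, v, x, y, m}.
    ¬((q → r) ∨ □q) → r fails at m, so □(¬((q → r) ∨ □q) → r) is false at u.
      At m: ¬((q → r) ∨ □q) is true, r is false, so ¬((q → r) ∨ □q) → r is false.

No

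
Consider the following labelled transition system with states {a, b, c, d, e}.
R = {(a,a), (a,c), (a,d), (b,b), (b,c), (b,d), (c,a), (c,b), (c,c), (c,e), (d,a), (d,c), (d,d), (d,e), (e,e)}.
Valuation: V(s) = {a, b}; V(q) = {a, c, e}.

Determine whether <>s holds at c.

At c: <>s requires s at some successor in {a, b, c, e}.
  s holds at a, so <>s is true at c.

Yes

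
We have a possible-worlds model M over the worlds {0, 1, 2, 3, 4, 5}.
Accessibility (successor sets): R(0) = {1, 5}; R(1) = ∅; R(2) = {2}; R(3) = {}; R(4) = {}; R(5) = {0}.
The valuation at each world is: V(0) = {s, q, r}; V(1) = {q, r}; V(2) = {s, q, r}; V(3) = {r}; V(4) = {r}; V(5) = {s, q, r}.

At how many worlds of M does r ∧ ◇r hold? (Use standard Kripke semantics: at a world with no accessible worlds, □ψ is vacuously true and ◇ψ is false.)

Let φ = r ∧ ◇r. Evaluate φ at each world:
  0 (successors {1, 5}): φ is true.
  1 (successors ∅): φ is false.
  2 (successors {2}): φ is true.
  3 (successors ∅): φ is false.
  4 (successors ∅): φ is false.
  5 (successors {0}): φ is true.
For instance, at 2:
  At 2: r is true, ◇r is true, so r ∧ ◇r is true.
    At 2: ◇r requires r at some successor in {2}.
      r holds at 2, so ◇r is true at 2.
Satisfying worlds: {0, 2, 5}

3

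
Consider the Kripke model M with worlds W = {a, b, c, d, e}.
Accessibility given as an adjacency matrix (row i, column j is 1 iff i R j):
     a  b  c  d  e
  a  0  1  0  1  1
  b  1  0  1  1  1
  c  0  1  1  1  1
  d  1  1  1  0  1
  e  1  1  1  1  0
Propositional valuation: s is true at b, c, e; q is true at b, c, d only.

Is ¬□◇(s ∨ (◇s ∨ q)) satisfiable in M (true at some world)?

No

Let φ = ¬□◇(s ∨ (◇s ∨ q)). Evaluate φ at each world:
  a (successors {b, d, e}): φ is false.
  b (successors {a, c, d, e}): φ is false.
  c (successors {b, c, d, e}): φ is false.
  d (successors {a, b, c, e}): φ is false.
  e (successors {a, b, c, d}): φ is false.
For instance, at e:
  At e: □◇(s ∨ (◇s ∨ q)) is true, so ¬□◇(s ∨ (◇s ∨ q)) is false.
    At e: □◇(s ∨ (◇s ∨ q)) requires ◇(s ∨ (◇s ∨ q)) at every successor {a, b, c, d}.
      At a: ◇(s ∨ (◇s ∨ q)) is true.
      At b: ◇(s ∨ (◇s ∨ q)) is true.
      At c: ◇(s ∨ (◇s ∨ q)) is true.
      At d: ◇(s ∨ (◇s ∨ q)) is true.
    So □◇(s ∨ (◇s ∨ q)) is true at e.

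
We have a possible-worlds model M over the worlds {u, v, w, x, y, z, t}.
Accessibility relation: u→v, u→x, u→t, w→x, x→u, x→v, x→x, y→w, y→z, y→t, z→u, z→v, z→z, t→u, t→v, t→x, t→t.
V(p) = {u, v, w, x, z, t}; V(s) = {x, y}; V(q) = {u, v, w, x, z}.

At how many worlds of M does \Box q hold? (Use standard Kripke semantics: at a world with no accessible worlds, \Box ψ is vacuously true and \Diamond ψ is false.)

4

Recall that \Box ψ holds at a world iff ψ holds at every accessible world, and \Diamond ψ holds iff ψ holds at some accessible world.
Let φ = \Box q. Evaluate φ at each world:
  u (successors {v, x, t}): φ is false.
  v (successors ∅): φ is true.
  w (successors {x}): φ is true.
  x (successors {u, v, x}): φ is true.
  y (successors {w, z, t}): φ is false.
  z (successors {u, v, z}): φ is true.
  t (successors {u, v, x, t}): φ is false.
For instance, at x:
  At x: \Box q requires q at every successor {u, v, x}.
    At u: q is true.
    At v: q is true.
    At x: q is true.
  So \Box q is true at x.
Satisfying worlds: {v, w, x, z}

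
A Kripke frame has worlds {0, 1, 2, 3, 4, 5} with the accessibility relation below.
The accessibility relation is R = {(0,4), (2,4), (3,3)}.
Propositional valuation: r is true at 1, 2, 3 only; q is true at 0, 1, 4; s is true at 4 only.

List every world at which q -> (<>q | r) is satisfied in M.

0, 1, 2, 3, 5

Let φ = q -> (<>q | r). Evaluate φ at each world:
  0 (successors {4}): φ is true.
  1 (successors ∅): φ is true.
  2 (successors {4}): φ is true.
  3 (successors {3}): φ is true.
  4 (successors ∅): φ is false.
  5 (successors ∅): φ is true.
For instance, at 0:
  At 0: q is true, <>q | r is true, so q -> (<>q | r) is true.
    At 0: <>q is true, r is false, so <>q | r is true.
      At 0: <>q requires q at some successor in {4}.
        q holds at 4, so <>q is true at 0.
Satisfying worlds: {0, 1, 2, 3, 5}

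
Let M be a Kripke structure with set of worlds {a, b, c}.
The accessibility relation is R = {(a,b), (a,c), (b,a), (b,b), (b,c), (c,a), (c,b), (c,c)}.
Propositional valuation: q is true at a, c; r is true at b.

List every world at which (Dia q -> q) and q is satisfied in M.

Let φ = (Dia q -> q) and q. Evaluate φ at each world:
  a (successors {b, c}): φ is true.
  b (successors {a, b, c}): φ is false.
  c (successors {a, b, c}): φ is true.
For instance, at a:
  At a: Dia q -> q is true, q is true, so (Dia q -> q) and q is true.
    At a: Dia q is true, q is true, so Dia q -> q is true.
      At a: Dia q requires q at some successor in {b, c}.
        q holds at c, so Dia q is true at a.
Satisfying worlds: {a, c}

a, c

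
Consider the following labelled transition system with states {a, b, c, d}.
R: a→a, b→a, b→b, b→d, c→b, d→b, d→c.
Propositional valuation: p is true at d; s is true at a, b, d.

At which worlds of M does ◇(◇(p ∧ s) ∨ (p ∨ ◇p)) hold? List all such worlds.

b, c, d

Let φ = ◇(◇(p ∧ s) ∨ (p ∨ ◇p)). Evaluate φ at each world:
  a (successors {a}): φ is false.
  b (successors {a, b, d}): φ is true.
  c (successors {b}): φ is true.
  d (successors {b, c}): φ is true.
For instance, at d:
  At d: ◇(◇(p ∧ s) ∨ (p ∨ ◇p)) requires ◇(p ∧ s) ∨ (p ∨ ◇p) at some successor in {b, c}.
    ◇(p ∧ s) ∨ (p ∨ ◇p) holds at b, so ◇(◇(p ∧ s) ∨ (p ∨ ◇p)) is true at d.
      At b: ◇(p ∧ s) is true, p ∨ ◇p is true, so ◇(p ∧ s) ∨ (p ∨ ◇p) is true.
Satisfying worlds: {b, c, d}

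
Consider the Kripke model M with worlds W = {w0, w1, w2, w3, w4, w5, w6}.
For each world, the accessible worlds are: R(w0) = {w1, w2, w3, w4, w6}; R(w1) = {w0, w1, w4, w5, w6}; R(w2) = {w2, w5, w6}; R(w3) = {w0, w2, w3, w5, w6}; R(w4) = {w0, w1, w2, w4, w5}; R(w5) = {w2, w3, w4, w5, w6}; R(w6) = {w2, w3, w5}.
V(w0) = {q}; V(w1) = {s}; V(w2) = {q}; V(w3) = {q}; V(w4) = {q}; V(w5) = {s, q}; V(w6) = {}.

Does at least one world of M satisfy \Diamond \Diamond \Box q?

Recall that \Box ψ holds at a world iff ψ holds at every accessible world, and \Diamond ψ holds iff ψ holds at some accessible world.
Let φ = \Diamond \Diamond \Box q. Evaluate φ at each world:
  w0 (successors {w1, w2, w3, w4, w6}): φ is true.
  w1 (successors {w0, w1, w4, w5, w6}): φ is true.
  w2 (successors {w2, w5, w6}): φ is true.
  w3 (successors {w0, w2, w3, w5, w6}): φ is true.
  w4 (successors {w0, w1, w2, w4, w5}): φ is true.
  w5 (successors {w2, w3, w4, w5, w6}): φ is true.
  w6 (successors {w2, w3, w5}): φ is true.
Detail at w0 (witness):
  At w0: \Diamond \Diamond \Box q requires \Diamond \Box q at some successor in {w1, w2, w3, w4, w6}.
    \Diamond \Box q holds at w1, so \Diamond \Diamond \Box q is true at w0.
      At w1: \Diamond \Box q requires \Box q at some successor in {w0, w1, w4, w5, w6}.
        \Box q holds at w6, so \Diamond \Box q is true at w1.

Yes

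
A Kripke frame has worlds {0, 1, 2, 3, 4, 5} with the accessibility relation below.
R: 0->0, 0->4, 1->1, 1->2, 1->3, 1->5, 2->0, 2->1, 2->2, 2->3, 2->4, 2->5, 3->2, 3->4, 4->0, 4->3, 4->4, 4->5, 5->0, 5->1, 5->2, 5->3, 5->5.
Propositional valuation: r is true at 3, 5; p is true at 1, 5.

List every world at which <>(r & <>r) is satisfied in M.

Recall that <>ψ holds at a world iff ψ holds at some accessible world.
Let φ = <>(r & <>r). Evaluate φ at each world:
  0 (successors {0, 4}): φ is false.
  1 (successors {1, 2, 3, 5}): φ is true.
  2 (successors {0, 1, 2, 3, 4, 5}): φ is true.
  3 (successors {2, 4}): φ is false.
  4 (successors {0, 3, 4, 5}): φ is true.
  5 (successors {0, 1, 2, 3, 5}): φ is true.
For instance, at 1:
  At 1: <>(r & <>r) requires r & <>r at some successor in {1, 2, 3, 5}.
    r & <>r holds at 5, so <>(r & <>r) is true at 1.
      At 5: r is true, <>r is true, so r & <>r is true.
Satisfying worlds: {1, 2, 4, 5}

1, 2, 4, 5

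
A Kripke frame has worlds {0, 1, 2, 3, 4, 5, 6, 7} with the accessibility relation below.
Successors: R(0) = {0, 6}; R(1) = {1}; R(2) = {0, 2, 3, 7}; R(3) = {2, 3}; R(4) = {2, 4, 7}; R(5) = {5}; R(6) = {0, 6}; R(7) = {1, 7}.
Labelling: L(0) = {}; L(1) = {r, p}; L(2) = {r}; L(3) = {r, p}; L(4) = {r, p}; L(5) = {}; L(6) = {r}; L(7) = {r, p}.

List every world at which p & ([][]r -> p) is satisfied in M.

1, 3, 4, 7

Let φ = p & ([][]r -> p). Evaluate φ at each world:
  0 (successors {0, 6}): φ is false.
  1 (successors {1}): φ is true.
  2 (successors {0, 2, 3, 7}): φ is false.
  3 (successors {2, 3}): φ is true.
  4 (successors {2, 4, 7}): φ is true.
  5 (successors {5}): φ is false.
  6 (successors {0, 6}): φ is false.
  7 (successors {1, 7}): φ is true.
For instance, at 4:
  At 4: p is true, [][]r -> p is true, so p & ([][]r -> p) is true.
    At 4: [][]r is false, p is true, so [][]r -> p is true.
      At 4: [][]r requires []r at every successor {2, 4, 7}.
        []r fails at 2, so [][]r is false at 4.
Satisfying worlds: {1, 3, 4, 7}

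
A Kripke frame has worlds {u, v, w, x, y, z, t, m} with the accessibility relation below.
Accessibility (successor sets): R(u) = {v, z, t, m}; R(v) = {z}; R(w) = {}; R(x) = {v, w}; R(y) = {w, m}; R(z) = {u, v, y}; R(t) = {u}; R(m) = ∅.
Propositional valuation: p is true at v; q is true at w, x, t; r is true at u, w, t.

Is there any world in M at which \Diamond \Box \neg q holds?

Yes

Let φ = \Diamond \Box \neg q. Evaluate φ at each world:
  u (successors {v, z, t, m}): φ is true.
  v (successors {z}): φ is true.
  w (successors ∅): φ is false.
  x (successors {v, w}): φ is true.
  y (successors {w, m}): φ is true.
  z (successors {u, v, y}): φ is true.
  t (successors {u}): φ is false.
  m (successors ∅): φ is false.
Detail at u (witness):
  At u: \Diamond \Box \neg q requires \Box \neg q at some successor in {v, z, t, m}.
    \Box \neg q holds at v, so \Diamond \Box \neg q is true at u.
      At v: \Box \neg q requires \neg q at every successor {z}.
        At z: \neg q is true.
      So \Box \neg q is true at v.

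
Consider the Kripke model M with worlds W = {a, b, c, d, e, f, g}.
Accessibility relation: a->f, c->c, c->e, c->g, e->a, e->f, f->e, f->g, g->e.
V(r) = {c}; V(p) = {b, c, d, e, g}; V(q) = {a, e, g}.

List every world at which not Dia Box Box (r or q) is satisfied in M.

Let φ = not Dia Box Box (r or q). Evaluate φ at each world:
  a (successors {f}): φ is true.
  b (successors ∅): φ is true.
  c (successors {c, e, g}): φ is true.
  d (successors ∅): φ is true.
  e (successors {a, f}): φ is false.
  f (successors {e, g}): φ is true.
  g (successors {e}): φ is true.
For instance, at e:
  At e: Dia Box Box (r or q) is true, so not Dia Box Box (r or q) is false.
    At e: Dia Box Box (r or q) requires Box Box (r or q) at some successor in {a, f}.
      Box Box (r or q) holds at a, so Dia Box Box (r or q) is true at e.
Satisfying worlds: {a, b, c, d, f, g}

a, b, c, d, f, g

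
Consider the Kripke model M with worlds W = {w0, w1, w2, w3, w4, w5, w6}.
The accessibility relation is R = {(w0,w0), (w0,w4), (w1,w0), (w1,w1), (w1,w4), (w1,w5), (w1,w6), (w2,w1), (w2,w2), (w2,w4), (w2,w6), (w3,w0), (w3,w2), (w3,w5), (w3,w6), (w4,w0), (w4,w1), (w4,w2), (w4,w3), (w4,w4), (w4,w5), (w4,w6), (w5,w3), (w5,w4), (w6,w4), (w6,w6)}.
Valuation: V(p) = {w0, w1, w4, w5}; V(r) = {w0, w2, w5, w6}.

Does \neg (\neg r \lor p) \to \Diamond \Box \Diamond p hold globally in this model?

Yes

Let φ = \neg (\neg r \lor p) \to \Diamond \Box \Diamond p. Evaluate φ at each world:
  w0 (successors {w0, w4}): φ is true.
  w1 (successors {w0, w1, w4, w5, w6}): φ is true.
  w2 (successors {w1, w2, w4, w6}): φ is true.
  w3 (successors {w0, w2, w5, w6}): φ is true.
  w4 (successors {w0, w1, w2, w3, w4, w5, w6}): φ is true.
  w5 (successors {w3, w4}): φ is true.
  w6 (successors {w4, w6}): φ is true.
For instance, at w5:
  At w5: \neg (\neg r \lor p) is false, \Diamond \Box \Diamond p is true, so \neg (\neg r \lor p) \to \Diamond \Box \Diamond p is true.
    At w5: \Diamond \Box \Diamond p requires \Box \Diamond p at some successor in {w3, w4}.
      \Box \Diamond p holds at w3, so \Diamond \Box \Diamond p is true at w5.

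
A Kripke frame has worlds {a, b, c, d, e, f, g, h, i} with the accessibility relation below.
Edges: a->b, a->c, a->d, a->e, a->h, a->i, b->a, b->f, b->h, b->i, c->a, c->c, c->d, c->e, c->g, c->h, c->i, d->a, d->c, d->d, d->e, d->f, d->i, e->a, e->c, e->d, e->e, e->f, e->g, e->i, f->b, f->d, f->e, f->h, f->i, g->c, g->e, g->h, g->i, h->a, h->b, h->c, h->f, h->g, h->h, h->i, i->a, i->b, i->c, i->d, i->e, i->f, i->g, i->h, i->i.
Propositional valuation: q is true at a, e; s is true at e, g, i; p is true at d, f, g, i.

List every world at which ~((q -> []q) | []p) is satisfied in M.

Let φ = ~((q -> []q) | []p). Evaluate φ at each world:
  a (successors {b, c, d, e, h, i}): φ is true.
  b (successors {a, f, h, i}): φ is false.
  c (successors {a, c, d, e, g, h, i}): φ is false.
  d (successors {a, c, d, e, f, i}): φ is false.
  e (successors {a, c, d, e, f, g, i}): φ is true.
  f (successors {b, d, e, h, i}): φ is false.
  g (successors {c, e, h, i}): φ is false.
  h (successors {a, b, c, f, g, h, i}): φ is false.
  i (successors {a, b, c, d, e, f, g, h, i}): φ is false.
For instance, at e:
  At e: (q -> []q) | []p is false, so ~((q -> []q) | []p) is true.
    At e: q -> []q is false, []p is false, so (q -> []q) | []p is false.
      At e: q is true, []q is false, so q -> []q is false.
      At e: []p requires p at every successor {a, c, d, e, f, g, i}.
        p fails at a, so []p is false at e.
Satisfying worlds: {a, e}

a, e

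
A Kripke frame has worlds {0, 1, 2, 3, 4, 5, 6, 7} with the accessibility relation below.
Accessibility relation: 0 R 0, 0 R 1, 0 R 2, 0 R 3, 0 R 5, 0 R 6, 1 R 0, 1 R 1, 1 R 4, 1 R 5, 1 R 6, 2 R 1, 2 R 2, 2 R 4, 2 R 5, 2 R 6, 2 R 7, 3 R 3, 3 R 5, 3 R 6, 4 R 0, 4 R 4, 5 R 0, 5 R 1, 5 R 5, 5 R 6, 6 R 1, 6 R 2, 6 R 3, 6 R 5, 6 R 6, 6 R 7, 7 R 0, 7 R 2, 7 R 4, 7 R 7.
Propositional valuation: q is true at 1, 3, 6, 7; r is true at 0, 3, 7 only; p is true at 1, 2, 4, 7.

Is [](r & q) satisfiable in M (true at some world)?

Let φ = [](r & q). Evaluate φ at each world:
  0 (successors {0, 1, 2, 3, 5, 6}): φ is false.
  1 (successors {0, 1, 4, 5, 6}): φ is false.
  2 (successors {1, 2, 4, 5, 6, 7}): φ is false.
  3 (successors {3, 5, 6}): φ is false.
  4 (successors {0, 4}): φ is false.
  5 (successors {0, 1, 5, 6}): φ is false.
  6 (successors {1, 2, 3, 5, 6, 7}): φ is false.
  7 (successors {0, 2, 4, 7}): φ is false.
For instance, at 0:
  At 0: [](r & q) requires r & q at every successor {0, 1, 2, 3, 5, 6}.
    r & q fails at 0, so [](r & q) is false at 0.

No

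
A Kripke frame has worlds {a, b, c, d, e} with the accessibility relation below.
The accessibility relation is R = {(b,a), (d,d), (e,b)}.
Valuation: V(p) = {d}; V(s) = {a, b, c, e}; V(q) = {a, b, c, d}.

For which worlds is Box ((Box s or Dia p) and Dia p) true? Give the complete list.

Let φ = Box ((Box s or Dia p) and Dia p). Evaluate φ at each world:
  a (successors ∅): φ is true.
  b (successors {a}): φ is false.
  c (successors ∅): φ is true.
  d (successors {d}): φ is true.
  e (successors {b}): φ is false.
For instance, at e:
  At e: Box ((Box s or Dia p) and Dia p) requires (Box s or Dia p) and Dia p at every successor {b}.
    (Box s or Dia p) and Dia p fails at b, so Box ((Box s or Dia p) and Dia p) is false at e.
      At b: Box s or Dia p is true, Dia p is false, so (Box s or Dia p) and Dia p is false.
Satisfying worlds: {a, c, d}

a, c, d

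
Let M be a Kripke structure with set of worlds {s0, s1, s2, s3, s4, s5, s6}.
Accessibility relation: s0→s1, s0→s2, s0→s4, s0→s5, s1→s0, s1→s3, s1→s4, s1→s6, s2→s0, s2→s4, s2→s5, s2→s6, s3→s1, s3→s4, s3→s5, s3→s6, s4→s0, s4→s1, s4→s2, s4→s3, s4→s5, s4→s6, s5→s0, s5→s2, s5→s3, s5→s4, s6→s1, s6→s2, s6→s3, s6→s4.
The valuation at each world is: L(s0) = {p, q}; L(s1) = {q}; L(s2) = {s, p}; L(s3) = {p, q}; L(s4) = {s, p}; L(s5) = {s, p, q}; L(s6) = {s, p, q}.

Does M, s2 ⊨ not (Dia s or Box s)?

No

At s2: Dia s or Box s is true, so not (Dia s or Box s) is false.
  At s2: Dia s is true, Box s is false, so Dia s or Box s is true.
    At s2: Dia s requires s at some successor in {s0, s4, s5, s6}.
      s holds at s4, so Dia s is true at s2.
    At s2: Box s requires s at every successor {s0, s4, s5, s6}.
      s fails at s0, so Box s is false at s2.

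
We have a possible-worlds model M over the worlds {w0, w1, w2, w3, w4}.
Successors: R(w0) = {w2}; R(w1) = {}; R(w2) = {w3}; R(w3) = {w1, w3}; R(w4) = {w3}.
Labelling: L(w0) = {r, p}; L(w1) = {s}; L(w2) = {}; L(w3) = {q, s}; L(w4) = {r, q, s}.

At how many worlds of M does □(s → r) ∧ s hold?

1

Let φ = □(s → r) ∧ s. Evaluate φ at each world:
  w0 (successors {w2}): φ is false.
  w1 (successors ∅): φ is true.
  w2 (successors {w3}): φ is false.
  w3 (successors {w1, w3}): φ is false.
  w4 (successors {w3}): φ is false.
For instance, at w0:
  At w0: □(s → r) is true, s is false, so □(s → r) ∧ s is false.
    At w0: □(s → r) requires s → r at every successor {w2}.
      At w2: s → r is true.
    So □(s → r) is true at w0.
Satisfying worlds: {w1}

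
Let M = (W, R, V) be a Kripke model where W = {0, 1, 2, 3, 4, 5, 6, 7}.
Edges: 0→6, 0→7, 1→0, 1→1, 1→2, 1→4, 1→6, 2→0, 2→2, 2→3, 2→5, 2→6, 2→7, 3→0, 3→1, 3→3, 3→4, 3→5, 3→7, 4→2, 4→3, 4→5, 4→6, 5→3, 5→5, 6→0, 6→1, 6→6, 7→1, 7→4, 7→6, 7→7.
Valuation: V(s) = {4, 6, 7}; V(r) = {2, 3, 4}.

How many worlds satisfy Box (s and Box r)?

0

Let φ = Box (s and Box r). Evaluate φ at each world:
  0 (successors {6, 7}): φ is false.
  1 (successors {0, 1, 2, 4, 6}): φ is false.
  2 (successors {0, 2, 3, 5, 6, 7}): φ is false.
  3 (successors {0, 1, 3, 4, 5, 7}): φ is false.
  4 (successors {2, 3, 5, 6}): φ is false.
  5 (successors {3, 5}): φ is false.
  6 (successors {0, 1, 6}): φ is false.
  7 (successors {1, 4, 6, 7}): φ is false.
For instance, at 6:
  At 6: Box (s and Box r) requires s and Box r at every successor {0, 1, 6}.
    s and Box r fails at 0, so Box (s and Box r) is false at 6.
      At 0: s is false, Box r is false, so s and Box r is false.
Satisfying worlds: none.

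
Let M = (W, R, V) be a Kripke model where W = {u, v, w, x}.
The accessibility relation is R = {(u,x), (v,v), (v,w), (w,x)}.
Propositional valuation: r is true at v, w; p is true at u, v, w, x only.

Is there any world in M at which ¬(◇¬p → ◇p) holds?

Recall that ◇ψ holds at a world iff ψ holds at some accessible world.
Let φ = ¬(◇¬p → ◇p). Evaluate φ at each world:
  u (successors {x}): φ is false.
  v (successors {v, w}): φ is false.
  w (successors {x}): φ is false.
  x (successors ∅): φ is false.
For instance, at u:
  At u: ◇¬p → ◇p is true, so ¬(◇¬p → ◇p) is false.
    At u: ◇¬p is false, ◇p is true, so ◇¬p → ◇p is true.
      At u: ◇¬p requires ¬p at some successor in {x}.
        At x: ¬p is false.
      So ◇¬p is false at u.
      At u: ◇p requires p at some successor in {x}.
        p holds at x, so ◇p is true at u.

No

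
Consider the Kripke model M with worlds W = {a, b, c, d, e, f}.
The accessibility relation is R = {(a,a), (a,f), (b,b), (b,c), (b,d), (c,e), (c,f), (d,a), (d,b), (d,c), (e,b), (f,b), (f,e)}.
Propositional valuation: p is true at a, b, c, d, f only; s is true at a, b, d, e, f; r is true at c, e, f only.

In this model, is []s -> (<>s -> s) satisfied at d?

At d: []s is false, <>s -> s is true, so []s -> (<>s -> s) is true.
  At d: []s requires s at every successor {a, b, c}.
    s fails at c, so []s is false at d.
  At d: <>s is true, s is true, so <>s -> s is true.
    At d: <>s requires s at some successor in {a, b, c}.
      s holds at a, so <>s is true at d.

Yes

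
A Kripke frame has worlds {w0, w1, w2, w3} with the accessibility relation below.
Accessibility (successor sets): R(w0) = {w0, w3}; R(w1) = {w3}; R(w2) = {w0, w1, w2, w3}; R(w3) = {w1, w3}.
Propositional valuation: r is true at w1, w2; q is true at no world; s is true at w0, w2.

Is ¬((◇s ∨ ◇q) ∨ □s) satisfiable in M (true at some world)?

Let φ = ¬((◇s ∨ ◇q) ∨ □s). Evaluate φ at each world:
  w0 (successors {w0, w3}): φ is false.
  w1 (successors {w3}): φ is true.
  w2 (successors {w0, w1, w2, w3}): φ is false.
  w3 (successors {w1, w3}): φ is true.
Detail at w1 (witness):
  At w1: (◇s ∨ ◇q) ∨ □s is false, so ¬((◇s ∨ ◇q) ∨ □s) is true.
    At w1: ◇s ∨ ◇q is false, □s is false, so (◇s ∨ ◇q) ∨ □s is false.
      At w1: ◇s is false, ◇q is false, so ◇s ∨ ◇q is false.
      At w1: □s requires s at every successor {w3}.
        s fails at w3, so □s is false at w1.

Yes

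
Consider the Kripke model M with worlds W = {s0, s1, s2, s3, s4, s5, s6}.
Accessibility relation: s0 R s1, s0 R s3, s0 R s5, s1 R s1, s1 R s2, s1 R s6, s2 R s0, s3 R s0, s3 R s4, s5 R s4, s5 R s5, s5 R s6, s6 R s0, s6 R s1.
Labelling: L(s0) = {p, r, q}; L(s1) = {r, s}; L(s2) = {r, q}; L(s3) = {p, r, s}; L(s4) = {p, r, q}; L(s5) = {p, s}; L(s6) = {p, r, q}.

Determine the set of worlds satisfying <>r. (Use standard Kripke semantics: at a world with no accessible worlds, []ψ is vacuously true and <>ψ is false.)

Let φ = <>r. Evaluate φ at each world:
  s0 (successors {s1, s3, s5}): φ is true.
  s1 (successors {s1, s2, s6}): φ is true.
  s2 (successors {s0}): φ is true.
  s3 (successors {s0, s4}): φ is true.
  s4 (successors ∅): φ is false.
  s5 (successors {s4, s5, s6}): φ is true.
  s6 (successors {s0, s1}): φ is true.
For instance, at s6:
  At s6: <>r requires r at some successor in {s0, s1}.
    r holds at s0, so <>r is true at s6.
Satisfying worlds: {s0, s1, s2, s3, s5, s6}

s0, s1, s2, s3, s5, s6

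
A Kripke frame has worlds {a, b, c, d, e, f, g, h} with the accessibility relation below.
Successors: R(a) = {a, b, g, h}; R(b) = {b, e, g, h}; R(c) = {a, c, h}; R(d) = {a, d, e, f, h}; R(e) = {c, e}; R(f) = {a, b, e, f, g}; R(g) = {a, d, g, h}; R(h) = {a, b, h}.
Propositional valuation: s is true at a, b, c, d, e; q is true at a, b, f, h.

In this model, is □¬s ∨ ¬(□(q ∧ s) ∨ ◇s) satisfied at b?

No

At b: □¬s is false, ¬(□(q ∧ s) ∨ ◇s) is false, so □¬s ∨ ¬(□(q ∧ s) ∨ ◇s) is false.
  At b: □¬s requires ¬s at every successor {b, e, g, h}.
    ¬s fails at b, so □¬s is false at b.
  At b: □(q ∧ s) ∨ ◇s is true, so ¬(□(q ∧ s) ∨ ◇s) is false.
    At b: □(q ∧ s) is false, ◇s is true, so □(q ∧ s) ∨ ◇s is true.
      At b: □(q ∧ s) requires q ∧ s at every successor {b, e, g, h}.
        q ∧ s fails at e, so □(q ∧ s) is false at b.
      At b: ◇s requires s at some successor in {b, e, g, h}.
        s holds at b, so ◇s is true at b.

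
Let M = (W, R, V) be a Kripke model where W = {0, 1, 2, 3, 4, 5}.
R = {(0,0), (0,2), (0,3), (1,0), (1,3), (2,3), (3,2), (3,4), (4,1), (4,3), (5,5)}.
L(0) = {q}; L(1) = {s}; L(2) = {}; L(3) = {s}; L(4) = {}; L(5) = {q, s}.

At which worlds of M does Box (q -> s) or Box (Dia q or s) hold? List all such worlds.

Let φ = Box (q -> s) or Box (Dia q or s). Evaluate φ at each world:
  0 (successors {0, 2, 3}): φ is false.
  1 (successors {0, 3}): φ is true.
  2 (successors {3}): φ is true.
  3 (successors {2, 4}): φ is true.
  4 (successors {1, 3}): φ is true.
  5 (successors {5}): φ is true.
For instance, at 0:
  At 0: Box (q -> s) is false, Box (Dia q or s) is false, so Box (q -> s) or Box (Dia q or s) is false.
    At 0: Box (q -> s) requires q -> s at every successor {0, 2, 3}.
      q -> s fails at 0, so Box (q -> s) is false at 0.
    At 0: Box (Dia q or s) requires Dia q or s at every successor {0, 2, 3}.
      Dia q or s fails at 2, so Box (Dia q or s) is false at 0.
Satisfying worlds: {1, 2, 3, 4, 5}

1, 2, 3, 4, 5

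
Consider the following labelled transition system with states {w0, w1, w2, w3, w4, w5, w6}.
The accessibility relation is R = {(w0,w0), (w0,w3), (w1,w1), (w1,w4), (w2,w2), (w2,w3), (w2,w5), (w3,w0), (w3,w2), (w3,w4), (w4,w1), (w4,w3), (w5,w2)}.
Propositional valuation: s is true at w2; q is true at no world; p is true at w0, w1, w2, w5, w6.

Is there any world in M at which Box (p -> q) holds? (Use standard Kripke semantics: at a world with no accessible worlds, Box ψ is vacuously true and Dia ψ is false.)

Yes

Recall that Box ψ holds at a world iff ψ holds at every accessible world, and Dia ψ holds iff ψ holds at some accessible world.
Let φ = Box (p -> q). Evaluate φ at each world:
  w0 (successors {w0, w3}): φ is false.
  w1 (successors {w1, w4}): φ is false.
  w2 (successors {w2, w3, w5}): φ is false.
  w3 (successors {w0, w2, w4}): φ is false.
  w4 (successors {w1, w3}): φ is false.
  w5 (successors {w2}): φ is false.
  w6 (successors ∅): φ is true.
Detail at w6 (witness):
  At w6: no accessible worlds, so Box (p -> q) holds vacuously.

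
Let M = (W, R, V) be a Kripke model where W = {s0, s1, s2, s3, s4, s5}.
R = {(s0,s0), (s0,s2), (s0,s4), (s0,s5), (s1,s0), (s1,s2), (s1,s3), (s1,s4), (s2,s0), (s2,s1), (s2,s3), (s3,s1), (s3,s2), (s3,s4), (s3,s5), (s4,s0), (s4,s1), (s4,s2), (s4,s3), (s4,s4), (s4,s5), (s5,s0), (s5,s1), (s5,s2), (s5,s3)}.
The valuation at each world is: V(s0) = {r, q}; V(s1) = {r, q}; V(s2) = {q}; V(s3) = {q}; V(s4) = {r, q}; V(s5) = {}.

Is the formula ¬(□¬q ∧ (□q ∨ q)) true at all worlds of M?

Yes

Let φ = ¬(□¬q ∧ (□q ∨ q)). Evaluate φ at each world:
  s0 (successors {s0, s2, s4, s5}): φ is true.
  s1 (successors {s0, s2, s3, s4}): φ is true.
  s2 (successors {s0, s1, s3}): φ is true.
  s3 (successors {s1, s2, s4, s5}): φ is true.
  s4 (successors {s0, s1, s2, s3, s4, s5}): φ is true.
  s5 (successors {s0, s1, s2, s3}): φ is true.
For instance, at s1:
  At s1: □¬q ∧ (□q ∨ q) is false, so ¬(□¬q ∧ (□q ∨ q)) is true.
    At s1: □¬q is false, □q ∨ q is true, so □¬q ∧ (□q ∨ q) is false.
      At s1: □¬q requires ¬q at every successor {s0, s2, s3, s4}.
        ¬q fails at s0, so □¬q is false at s1.
      At s1: □q is true, q is true, so □q ∨ q is true.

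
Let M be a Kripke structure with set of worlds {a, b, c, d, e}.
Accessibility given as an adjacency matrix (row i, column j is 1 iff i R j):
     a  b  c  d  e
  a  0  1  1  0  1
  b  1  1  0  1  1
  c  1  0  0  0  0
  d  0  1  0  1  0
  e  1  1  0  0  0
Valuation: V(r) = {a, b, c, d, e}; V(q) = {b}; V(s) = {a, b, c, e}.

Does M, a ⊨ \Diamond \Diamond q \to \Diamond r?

Yes

At a: \Diamond \Diamond q is true, \Diamond r is true, so \Diamond \Diamond q \to \Diamond r is true.
  At a: \Diamond \Diamond q requires \Diamond q at some successor in {b, c, e}.
    \Diamond q holds at b, so \Diamond \Diamond q is true at a.
      At b: \Diamond q requires q at some successor in {a, b, d, e}.
        q holds at b, so \Diamond q is true at b.
  At a: \Diamond r requires r at some successor in {b, c, e}.
    r holds at b, so \Diamond r is true at a.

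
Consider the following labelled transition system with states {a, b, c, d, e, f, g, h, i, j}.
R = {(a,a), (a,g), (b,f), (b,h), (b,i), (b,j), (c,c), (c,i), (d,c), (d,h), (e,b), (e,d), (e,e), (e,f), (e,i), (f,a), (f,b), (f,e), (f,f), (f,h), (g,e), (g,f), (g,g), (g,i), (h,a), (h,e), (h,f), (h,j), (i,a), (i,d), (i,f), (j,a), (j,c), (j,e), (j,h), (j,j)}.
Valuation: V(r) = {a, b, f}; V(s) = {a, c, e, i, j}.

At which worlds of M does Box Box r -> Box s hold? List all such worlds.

Let φ = Box Box r -> Box s. Evaluate φ at each world:
  a (successors {a, g}): φ is true.
  b (successors {f, h, i, j}): φ is true.
  c (successors {c, i}): φ is true.
  d (successors {c, h}): φ is true.
  e (successors {b, d, e, f, i}): φ is true.
  f (successors {a, b, e, f, h}): φ is true.
  g (successors {e, f, g, i}): φ is true.
  h (successors {a, e, f, j}): φ is true.
  i (successors {a, d, f}): φ is true.
  j (successors {a, c, e, h, j}): φ is true.
For instance, at e:
  At e: Box Box r is false, Box s is false, so Box Box r -> Box s is true.
    At e: Box Box r requires Box r at every successor {b, d, e, f, i}.
      Box r fails at b, so Box Box r is false at e.
    At e: Box s requires s at every successor {b, d, e, f, i}.
      s fails at b, so Box s is false at e.
Satisfying worlds: {a, b, c, d, e, f, g, h, i, j}

a, b, c, d, e, f, g, h, i, j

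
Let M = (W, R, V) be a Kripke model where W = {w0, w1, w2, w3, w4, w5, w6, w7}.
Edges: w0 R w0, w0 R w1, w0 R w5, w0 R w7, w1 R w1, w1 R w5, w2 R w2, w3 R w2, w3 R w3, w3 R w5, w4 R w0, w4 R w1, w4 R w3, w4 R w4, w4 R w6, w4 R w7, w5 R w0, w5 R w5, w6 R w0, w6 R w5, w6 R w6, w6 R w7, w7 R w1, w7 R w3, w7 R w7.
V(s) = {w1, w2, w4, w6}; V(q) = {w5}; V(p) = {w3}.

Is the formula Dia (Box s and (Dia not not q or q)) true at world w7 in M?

Recall that Box ψ holds at a world iff ψ holds at every accessible world, and Dia ψ holds iff ψ holds at some accessible world.
At w7: Dia (Box s and (Dia not not q or q)) requires Box s and (Dia not not q or q) at some successor in {w1, w3, w7}.
  At w1: Box s and (Dia not not q or q) is false.
  At w3: Box s and (Dia not not q or q) is false.
  At w7: Box s and (Dia not not q or q) is false.
So Dia (Box s and (Dia not not q or q)) is false at w7.

No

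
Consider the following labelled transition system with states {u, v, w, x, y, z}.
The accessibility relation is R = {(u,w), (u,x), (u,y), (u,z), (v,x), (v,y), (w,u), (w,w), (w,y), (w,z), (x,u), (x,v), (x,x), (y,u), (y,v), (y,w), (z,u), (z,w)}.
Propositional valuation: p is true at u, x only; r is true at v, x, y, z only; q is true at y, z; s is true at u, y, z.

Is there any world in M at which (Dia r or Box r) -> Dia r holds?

Recall that Box ψ holds at a world iff ψ holds at every accessible world, and Dia ψ holds iff ψ holds at some accessible world.
Let φ = (Dia r or Box r) -> Dia r. Evaluate φ at each world:
  u (successors {w, x, y, z}): φ is true.
  v (successors {x, y}): φ is true.
  w (successors {u, w, y, z}): φ is true.
  x (successors {u, v, x}): φ is true.
  y (successors {u, v, w}): φ is true.
  z (successors {u, w}): φ is true.
Detail at u (witness):
  At u: Dia r or Box r is true, Dia r is true, so (Dia r or Box r) -> Dia r is true.
    At u: Dia r is true, Box r is false, so Dia r or Box r is true.
      At u: Dia r requires r at some successor in {w, x, y, z}.
        r holds at x, so Dia r is true at u.
      At u: Box r requires r at every successor {w, x, y, z}.
        r fails at w, so Box r is false at u.
    At u: Dia r requires r at some successor in {w, x, y, z}.
      r holds at x, so Dia r is true at u.

Yes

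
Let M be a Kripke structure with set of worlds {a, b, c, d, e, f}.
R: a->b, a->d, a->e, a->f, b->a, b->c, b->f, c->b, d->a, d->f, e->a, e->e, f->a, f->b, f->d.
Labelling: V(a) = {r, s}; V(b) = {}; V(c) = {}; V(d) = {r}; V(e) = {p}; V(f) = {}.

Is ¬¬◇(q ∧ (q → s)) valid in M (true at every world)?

Let φ = ¬¬◇(q ∧ (q → s)). Evaluate φ at each world:
  a (successors {b, d, e, f}): φ is false.
  b (successors {a, c, f}): φ is false.
  c (successors {b}): φ is false.
  d (successors {a, f}): φ is false.
  e (successors {a, e}): φ is false.
  f (successors {a, b, d}): φ is false.
Detail at a (counterexample):
  At a: ¬◇(q ∧ (q → s)) is true, so ¬¬◇(q ∧ (q → s)) is false.
    At a: ◇(q ∧ (q → s)) is false, so ¬◇(q ∧ (q → s)) is true.
      At a: ◇(q ∧ (q → s)) requires q ∧ (q → s) at some successor in {b, d, e, f}.
        At b: q ∧ (q → s) is false.
        At d: q ∧ (q → s) is false.
        At e: q ∧ (q → s) is false.
        At f: q ∧ (q → s) is false.
      So ◇(q ∧ (q → s)) is false at a.

No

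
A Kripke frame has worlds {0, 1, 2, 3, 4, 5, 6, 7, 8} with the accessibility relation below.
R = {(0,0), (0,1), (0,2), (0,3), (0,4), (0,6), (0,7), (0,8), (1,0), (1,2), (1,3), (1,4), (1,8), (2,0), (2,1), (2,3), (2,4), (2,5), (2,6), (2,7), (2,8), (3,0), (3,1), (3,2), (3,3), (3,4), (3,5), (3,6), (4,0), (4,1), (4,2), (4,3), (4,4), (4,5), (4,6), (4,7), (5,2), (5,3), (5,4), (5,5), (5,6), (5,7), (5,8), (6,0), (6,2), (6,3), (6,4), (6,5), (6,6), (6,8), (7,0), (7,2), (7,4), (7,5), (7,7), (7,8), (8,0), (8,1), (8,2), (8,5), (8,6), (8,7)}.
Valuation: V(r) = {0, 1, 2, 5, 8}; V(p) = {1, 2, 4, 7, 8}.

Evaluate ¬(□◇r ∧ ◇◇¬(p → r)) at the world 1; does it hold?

At 1: □◇r ∧ ◇◇¬(p → r) is true, so ¬(□◇r ∧ ◇◇¬(p → r)) is false.
  At 1: □◇r is true, ◇◇¬(p → r) is true, so □◇r ∧ ◇◇¬(p → r) is true.
    At 1: □◇r requires ◇r at every successor {0, 2, 3, 4, 8}.
      At 0: ◇r is true.
      At 2: ◇r is true.
      At 3: ◇r is true.
      At 4: ◇r is true.
      At 8: ◇r is true.
    So □◇r is true at 1.
    At 1: ◇◇¬(p → r) requires ◇¬(p → r) at some successor in {0, 2, 3, 4, 8}.
      ◇¬(p → r) holds at 0, so ◇◇¬(p → r) is true at 1.

No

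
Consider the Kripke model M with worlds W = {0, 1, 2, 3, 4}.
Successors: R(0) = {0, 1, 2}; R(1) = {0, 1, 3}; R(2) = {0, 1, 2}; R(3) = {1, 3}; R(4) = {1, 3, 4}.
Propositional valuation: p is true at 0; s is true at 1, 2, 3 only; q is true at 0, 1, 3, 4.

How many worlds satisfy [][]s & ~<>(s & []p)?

Recall that []ψ holds at a world iff ψ holds at every accessible world, and <>ψ holds iff ψ holds at some accessible world.
Let φ = [][]s & ~<>(s & []p). Evaluate φ at each world:
  0 (successors {0, 1, 2}): φ is false.
  1 (successors {0, 1, 3}): φ is false.
  2 (successors {0, 1, 2}): φ is false.
  3 (successors {1, 3}): φ is false.
  4 (successors {1, 3, 4}): φ is false.
For instance, at 3:
  At 3: [][]s is false, ~<>(s & []p) is true, so [][]s & ~<>(s & []p) is false.
    At 3: [][]s requires []s at every successor {1, 3}.
      []s fails at 1, so [][]s is false at 3.
    At 3: <>(s & []p) is false, so ~<>(s & []p) is true.
      At 3: <>(s & []p) requires s & []p at some successor in {1, 3}.
        At 1: s & []p is false.
        At 3: s & []p is false.
      So <>(s & []p) is false at 3.
Satisfying worlds: none.

0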